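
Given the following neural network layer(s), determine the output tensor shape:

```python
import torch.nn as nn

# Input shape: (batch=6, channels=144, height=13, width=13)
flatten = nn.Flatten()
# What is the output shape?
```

Input: (6, 144, 13, 13) -> Output: (6, 24336)

Answer: (6, 24336)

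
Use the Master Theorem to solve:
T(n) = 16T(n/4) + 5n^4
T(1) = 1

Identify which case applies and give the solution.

a=16, b=4, f(n)=5n^4. log_4(16) = 2. Since c=4 > 2 and the regularity condition holds (16(n/4)^4 = (16/4^4)n^4 with 16/4^4 < 1), Case 3 applies: T(n) = Θ(f(n)) = O(n^4).

Answer: O(n^4) - Case 3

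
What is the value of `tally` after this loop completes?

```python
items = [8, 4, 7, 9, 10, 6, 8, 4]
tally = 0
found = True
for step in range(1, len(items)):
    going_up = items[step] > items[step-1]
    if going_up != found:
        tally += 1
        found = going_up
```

Count direction changes in [8, 4, 7, 9, 10, 6, 8, 4]
`tally` takes the values: 0 → 1 → 2 → 3 → 4 → 5

Answer: 5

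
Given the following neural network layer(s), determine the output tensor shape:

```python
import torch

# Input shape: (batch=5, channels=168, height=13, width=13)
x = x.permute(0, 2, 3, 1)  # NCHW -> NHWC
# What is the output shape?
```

Input: (5, 168, 13, 13) -> Output: (5, 13, 13, 168)

Answer: (5, 13, 13, 168)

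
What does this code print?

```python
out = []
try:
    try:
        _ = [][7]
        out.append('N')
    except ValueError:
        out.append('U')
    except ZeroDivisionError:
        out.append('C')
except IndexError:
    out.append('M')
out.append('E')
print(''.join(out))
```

Execution trace: 'M' (outer except IndexError) → 'E' (after the try/except). Output: ME

Answer: ME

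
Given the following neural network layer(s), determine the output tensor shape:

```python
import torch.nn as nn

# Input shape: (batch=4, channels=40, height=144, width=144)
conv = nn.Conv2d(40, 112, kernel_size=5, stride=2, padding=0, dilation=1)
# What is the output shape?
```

Input: (4, 40, 144, 144) -> Output: (4, 112, 70, 70)

Answer: (4, 112, 70, 70)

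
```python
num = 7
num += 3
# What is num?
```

Trace:
`num = 7` → num = 7
`num += 3` → num = 10
So num = 10

Answer: 10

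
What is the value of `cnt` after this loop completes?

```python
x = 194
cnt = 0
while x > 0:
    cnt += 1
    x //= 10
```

Count digits by repeated division by 10
`cnt` takes the values: 0 → 1 → 2 → 3

Answer: 3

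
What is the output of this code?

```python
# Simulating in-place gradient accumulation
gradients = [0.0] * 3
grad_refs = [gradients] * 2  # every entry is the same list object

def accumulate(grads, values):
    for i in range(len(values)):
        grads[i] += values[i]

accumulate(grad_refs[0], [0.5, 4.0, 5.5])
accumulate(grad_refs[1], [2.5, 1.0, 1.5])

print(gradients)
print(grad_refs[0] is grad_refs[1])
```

Key concept: gradient accumulation aliasing.
Step by step:
`gradients = [0.0] * 3` → gradients = [0.0, 0.0, 0.0]
`grad_refs = [gradients] * 2` → grad_refs = [[0.0, 0.0, 0.0], [0.0, 0.0, 0.0]]
`accumulate(grad_refs[0], [0.5, 4.0, 5.5])` → gradients = [0.5, 4.0, 5.5]; grad_refs = [[0.5, 4.0, 5.5], [0.5, 4.0, 5.5]]
`accumulate(grad_refs[1], [2.5, 1.0, 1.5])` → gradients = [3.0, 5.0, 7.0]; grad_refs = [[3.0, 5.0, 7.0], [3.0, 5.0, 7.0]]
`print(gradients)` → prints [3.0, 5.0, 7.0]
`print(grad_refs[0] is grad_refs[1])` → prints True

Answer:
[3.0, 5.0, 7.0]
True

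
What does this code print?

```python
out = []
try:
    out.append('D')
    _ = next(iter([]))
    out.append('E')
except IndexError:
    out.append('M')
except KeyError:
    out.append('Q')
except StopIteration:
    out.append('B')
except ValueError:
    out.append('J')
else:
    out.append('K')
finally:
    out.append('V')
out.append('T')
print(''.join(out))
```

Execution trace: 'D' (try body) → 'B' (except StopIteration) → 'V' (finally) → 'T' (after the try/except). Output: DBVT

Answer: DBVT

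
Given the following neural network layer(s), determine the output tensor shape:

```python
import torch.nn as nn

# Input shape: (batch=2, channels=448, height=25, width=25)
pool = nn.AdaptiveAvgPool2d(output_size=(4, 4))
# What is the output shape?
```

Input: (2, 448, 25, 25) -> Output: (2, 448, 4, 4)

Answer: (2, 448, 4, 4)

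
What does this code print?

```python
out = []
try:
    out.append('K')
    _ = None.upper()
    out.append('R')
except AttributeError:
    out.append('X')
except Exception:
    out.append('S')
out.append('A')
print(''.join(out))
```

Execution trace: 'K' (try body) → 'X' (except AttributeError) → 'A' (after the try/except). Output: KXA

Answer: KXA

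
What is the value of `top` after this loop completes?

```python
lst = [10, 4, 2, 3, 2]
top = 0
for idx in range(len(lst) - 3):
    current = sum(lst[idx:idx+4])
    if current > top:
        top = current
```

Max sum of 4-element window in [10, 4, 2, 3, 2]
`top` takes the values: 0 → 19

Answer: 19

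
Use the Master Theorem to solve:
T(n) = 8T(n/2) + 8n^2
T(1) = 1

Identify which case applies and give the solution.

a=8, b=2, f(n)=8n^2. log_2(8) = 3. Since c=2 < 3, Case 1 applies: T(n) = Θ(n^log_b(a)) = O(n^3).

Answer: O(n^3) - Case 1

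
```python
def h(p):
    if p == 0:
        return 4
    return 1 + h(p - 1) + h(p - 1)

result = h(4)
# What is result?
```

h(p) = 1 + 2·h(p-1), h(0)=4. Closed form: (4+1)·2^4 - 1 = 79.

Answer: 79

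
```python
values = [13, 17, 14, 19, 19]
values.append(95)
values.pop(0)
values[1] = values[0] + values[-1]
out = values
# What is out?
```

Trace:
`values = [13, 17, 14, 19, 19]` → values = [13, 17, 14, 19, 19]
`values.append(95)` → values = [13, 17, 14, 19, 19, 95]
`values.pop(0)` → values = [17, 14, 19, 19, 95]
`values[1] = values[0] + values[-1]` → values = [17, 112, 19, 19, 95]
`out = values` → out = [17, 112, 19, 19, 95]
So out = [17, 112, 19, 19, 95]

Answer: [17, 112, 19, 19, 95]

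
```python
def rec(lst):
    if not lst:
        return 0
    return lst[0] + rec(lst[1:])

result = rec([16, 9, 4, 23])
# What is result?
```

16 + 9 + 4 + 23 + 0 = 52

Answer: 52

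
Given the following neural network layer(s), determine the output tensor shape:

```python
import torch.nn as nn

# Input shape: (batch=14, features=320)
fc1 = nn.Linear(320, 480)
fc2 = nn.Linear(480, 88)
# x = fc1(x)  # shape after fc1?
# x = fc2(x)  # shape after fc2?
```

Input: (14, 320) -> after fc1: (14, 480) -> Output: (14, 88)

Answer: (14, 88)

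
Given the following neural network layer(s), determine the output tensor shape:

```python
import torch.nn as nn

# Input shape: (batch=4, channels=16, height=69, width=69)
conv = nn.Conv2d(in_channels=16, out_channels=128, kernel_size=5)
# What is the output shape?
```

Input: (4, 16, 69, 69) -> Output: (4, 128, 65, 65)

Answer: (4, 128, 65, 65)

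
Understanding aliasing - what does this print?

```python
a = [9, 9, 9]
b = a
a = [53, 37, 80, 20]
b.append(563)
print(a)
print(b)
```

Key concept: rebinding vs mutation: a is rebound to a new list, b still points at the original.
Step by step:
`a = [9, 9, 9]` → a = [9, 9, 9]
`b = a` → b = [9, 9, 9] (same object as a)
`a = [53, 37, 80, 20]` → a = [53, 37, 80, 20]
`b.append(563)` → b = [9, 9, 9, 563]
`print(a)` → prints [53, 37, 80, 20]
`print(b)` → prints [9, 9, 9, 563]

Answer:
[53, 37, 80, 20]
[9, 9, 9, 563]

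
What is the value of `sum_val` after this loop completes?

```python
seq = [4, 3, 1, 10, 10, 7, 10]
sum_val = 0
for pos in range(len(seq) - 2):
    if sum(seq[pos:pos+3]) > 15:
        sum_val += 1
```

Count windows with sum > 15
`sum_val` takes the values: 0 → 1 → 2 → 3

Answer: 3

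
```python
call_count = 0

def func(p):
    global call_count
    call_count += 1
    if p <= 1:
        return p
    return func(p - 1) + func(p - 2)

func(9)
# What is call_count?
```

Calls(p) = 1 + Calls(p-1) + Calls(p-2); Calls(0)=Calls(1)=1. For p=9 this gives 109.

Answer: 109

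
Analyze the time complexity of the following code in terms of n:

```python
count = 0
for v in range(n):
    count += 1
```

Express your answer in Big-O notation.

Each loop level contributes: n. Multiplying the contributions gives O(n).

Answer: O(n)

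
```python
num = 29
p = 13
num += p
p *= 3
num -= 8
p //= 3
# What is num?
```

Trace:
`num = 29` → num = 29
`p = 13` → p = 13
`num += p` → num = 42
`p *= 3` → p = 39
`num -= 8` → num = 34
`p //= 3` → p = 13
So num = 34

Answer: 34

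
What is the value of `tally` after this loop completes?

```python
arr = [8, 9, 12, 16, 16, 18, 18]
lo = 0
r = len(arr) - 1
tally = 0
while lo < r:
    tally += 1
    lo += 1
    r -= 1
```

Iterations until pointers meet (list length 7)
`tally` takes the values: 0 → 1 → 2 → 3

Answer: 3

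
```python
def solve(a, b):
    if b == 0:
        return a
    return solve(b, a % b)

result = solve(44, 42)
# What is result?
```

solve(44, 42) -> solve(42, 2) -> solve(2, 0) -> 2

Answer: 2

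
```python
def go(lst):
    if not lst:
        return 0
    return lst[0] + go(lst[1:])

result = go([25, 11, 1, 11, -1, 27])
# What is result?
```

25 + 11 + 1 + 11 + (-1) + 27 + 0 = 74

Answer: 74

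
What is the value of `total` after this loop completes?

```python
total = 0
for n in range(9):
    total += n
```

Sum of 0 to 8 = 36
`total` takes the values: 0 → 1 → 3 → 6 → 10 → 15 → 21 → 28 → 36

Answer: 36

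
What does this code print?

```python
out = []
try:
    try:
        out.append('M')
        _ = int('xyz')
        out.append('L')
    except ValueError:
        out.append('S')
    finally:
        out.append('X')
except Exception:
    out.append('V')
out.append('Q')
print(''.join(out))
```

Execution trace: 'M' (inner try body) → 'S' (inner except ValueError) → 'X' (inner finally) → 'Q' (after the try/except). Output: MSXQ

Answer: MSXQ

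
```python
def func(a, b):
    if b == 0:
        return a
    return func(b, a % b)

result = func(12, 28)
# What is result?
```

func(12, 28) -> func(28, 12) -> func(12, 4) -> func(4, 0) -> 4

Answer: 4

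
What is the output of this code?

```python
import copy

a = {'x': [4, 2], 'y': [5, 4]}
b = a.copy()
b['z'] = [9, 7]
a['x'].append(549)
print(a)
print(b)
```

Key concept: shallow copy of dict with mutable values.
Step by step:
`a = {'x': [4, 2], 'y': [5, 4]}` → a = {'x': [4, 2], 'y': [5, 4]}
`b = a.copy()` → b = {'x': [4, 2], 'y': [5, 4]}
`b['z'] = [9, 7]` → b = {'x': [4, 2], 'y': [5, 4], 'z': [9, 7]}
`a['x'].append(549)` → a = {'x': [4, 2, 549], 'y': [5, 4]}; b = {'x': [4, 2, 549], 'y': [5, 4], 'z': [9, 7]}
`print(a)` → prints {'x': [4, 2, 549], 'y': [5, 4]}
`print(b)` → prints {'x': [4, 2, 549], 'y': [5, 4], 'z': [9, 7]}

Answer:
{'x': [4, 2, 549], 'y': [5, 4]}
{'x': [4, 2, 549], 'y': [5, 4], 'z': [9, 7]}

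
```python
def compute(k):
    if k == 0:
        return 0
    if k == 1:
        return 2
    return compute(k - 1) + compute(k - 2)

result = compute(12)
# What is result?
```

Build up from base cases: compute(0)=0, compute(1)=2, compute(2)=2, compute(3)=4, compute(4)=6, compute(5)=10, compute(6)=16, ..., compute(12)=288

Answer: 288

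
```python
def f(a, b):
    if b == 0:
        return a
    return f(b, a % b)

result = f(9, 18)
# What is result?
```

f(9, 18) -> f(18, 9) -> f(9, 0) -> 9

Answer: 9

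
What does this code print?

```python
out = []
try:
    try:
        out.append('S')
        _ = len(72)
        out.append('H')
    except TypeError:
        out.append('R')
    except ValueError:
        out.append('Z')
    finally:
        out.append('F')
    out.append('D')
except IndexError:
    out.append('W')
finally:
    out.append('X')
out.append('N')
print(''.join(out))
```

Execution trace: 'S' (inner try body) → 'R' (inner except TypeError) → 'F' (inner finally) → 'D' (try body, no exception) → 'X' (finally) → 'N' (after the try/except). Output: SRFDXN

Answer: SRFDXN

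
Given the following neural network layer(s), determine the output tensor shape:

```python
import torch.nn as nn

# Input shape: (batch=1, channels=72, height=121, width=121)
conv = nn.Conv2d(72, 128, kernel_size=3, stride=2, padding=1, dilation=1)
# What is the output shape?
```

Input: (1, 72, 121, 121) -> Output: (1, 128, 61, 61)

Answer: (1, 128, 61, 61)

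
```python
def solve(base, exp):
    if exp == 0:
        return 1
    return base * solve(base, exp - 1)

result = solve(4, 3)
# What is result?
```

solve(4, 3) = 4 * 4 * 4 = 64

Answer: 64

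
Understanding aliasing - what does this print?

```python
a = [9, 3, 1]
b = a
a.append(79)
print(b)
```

Key concept: basic list aliasing.
Step by step:
`a = [9, 3, 1]` → a = [9, 3, 1]
`b = a` → b = [9, 3, 1] (same object as a)
`a.append(79)` → a = [9, 3, 1, 79] (same object as b); b = [9, 3, 1, 79] (same object as a)
`print(b)` → prints [9, 3, 1, 79]

Answer: [9, 3, 1, 79]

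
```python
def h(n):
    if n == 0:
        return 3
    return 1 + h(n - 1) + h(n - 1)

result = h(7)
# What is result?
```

h(n) = 1 + 2·h(n-1), h(0)=3. Closed form: (3+1)·2^7 - 1 = 511.

Answer: 511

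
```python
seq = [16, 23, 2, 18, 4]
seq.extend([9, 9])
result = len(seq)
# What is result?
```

Trace:
`seq = [16, 23, 2, 18, 4]` → seq = [16, 23, 2, 18, 4]
`seq.extend([9, 9])` → seq = [16, 23, 2, 18, 4, 9, 9]
`result = len(seq)` → result = 7
So result = 7

Answer: 7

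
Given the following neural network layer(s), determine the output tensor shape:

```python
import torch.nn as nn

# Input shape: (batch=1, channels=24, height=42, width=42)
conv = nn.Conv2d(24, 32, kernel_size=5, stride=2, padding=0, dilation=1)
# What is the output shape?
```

Input: (1, 24, 42, 42) -> Output: (1, 32, 19, 19)

Answer: (1, 32, 19, 19)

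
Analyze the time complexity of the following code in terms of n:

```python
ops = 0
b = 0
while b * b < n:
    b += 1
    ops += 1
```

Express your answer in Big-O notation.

Each loop level contributes: √n. Multiplying the contributions gives O(√n).

Answer: O(√n)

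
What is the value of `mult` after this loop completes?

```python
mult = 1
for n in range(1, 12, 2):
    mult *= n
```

Product of 1, 3, 5, ... up to 11
`mult` takes the values: 1 → 3 → 15 → 105 → 945 → 10395

Answer: 10395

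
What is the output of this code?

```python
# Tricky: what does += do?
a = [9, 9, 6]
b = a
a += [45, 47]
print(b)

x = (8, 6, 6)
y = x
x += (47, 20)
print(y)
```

Key concept: += behavior differs for mutable vs immutable.
Step by step:
`a = [9, 9, 6]` → a = [9, 9, 6]
`b = a` → b = [9, 9, 6] (same object as a)
`a += [45, 47]` → a = [9, 9, 6, 45, 47] (same object as b); b = [9, 9, 6, 45, 47] (same object as a)
`print(b)` → prints [9, 9, 6, 45, 47]
`x = (8, 6, 6)` → x = (8, 6, 6)
`y = x` → y = (8, 6, 6)
`x += (47, 20)` → x = (8, 6, 6, 47, 20)
`print(y)` → prints (8, 6, 6)

Answer:
[9, 9, 6, 45, 47]
(8, 6, 6)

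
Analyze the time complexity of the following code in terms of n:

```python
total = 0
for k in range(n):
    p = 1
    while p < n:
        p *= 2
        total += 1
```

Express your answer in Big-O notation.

Each loop level contributes: n × log n. Multiplying the contributions gives O(n log n).

Answer: O(n log n)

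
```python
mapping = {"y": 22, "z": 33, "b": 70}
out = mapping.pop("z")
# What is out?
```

Trace:
`mapping = {"y": 22, "z": 33, "b": 70}` → mapping = {'y': 22, 'z': 33, 'b': 70}
`out = mapping.pop("z")` → mapping = {'y': 22, 'b': 70}; out = 33
So out = 33

Answer: 33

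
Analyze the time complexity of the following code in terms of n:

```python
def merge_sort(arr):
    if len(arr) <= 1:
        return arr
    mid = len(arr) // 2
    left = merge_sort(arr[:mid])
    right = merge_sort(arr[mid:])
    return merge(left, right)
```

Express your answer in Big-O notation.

This is Merge sort. Time complexity: O(n log n).

Answer: O(n log n)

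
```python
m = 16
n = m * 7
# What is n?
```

Trace:
`m = 16` → m = 16
`n = m * 7` → n = 112
So n = 112

Answer: 112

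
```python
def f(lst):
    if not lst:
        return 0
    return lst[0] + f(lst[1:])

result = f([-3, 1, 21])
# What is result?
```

(-3) + 1 + 21 + 0 = 19

Answer: 19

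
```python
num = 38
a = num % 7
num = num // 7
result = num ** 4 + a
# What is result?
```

Trace:
`num = 38` → num = 38
`a = num % 7` → a = 3
`num = num // 7` → num = 5
`result = num ** 4 + a` → result = 628
So result = 628

Answer: 628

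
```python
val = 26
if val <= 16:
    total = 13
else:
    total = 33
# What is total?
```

Trace:
`val = 26` → val = 26
`if val <= 16: ...` → val <= 16 is False, take else branch → total = 33
So total = 33

Answer: 33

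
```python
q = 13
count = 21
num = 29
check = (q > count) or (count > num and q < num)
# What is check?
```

Trace:
`q = 13` → q = 13
`count = 21` → count = 21
`num = 29` → num = 29
`check = (q > count) or (count > num and q < num)` → check = False
So check = False

Answer: False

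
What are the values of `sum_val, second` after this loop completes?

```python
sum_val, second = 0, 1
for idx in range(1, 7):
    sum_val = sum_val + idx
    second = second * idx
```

Sum and factorial of 1 to 6
`sum_val, second` takes the values: (0, 1) → (1, 1) → (3, 1) → (3, 2) → (6, 2) → (6, 6) → (10, 6) → (10, 24) → (15, 24) → (15, 120) → (21, 120) → (21, 720)

Answer: 21, 720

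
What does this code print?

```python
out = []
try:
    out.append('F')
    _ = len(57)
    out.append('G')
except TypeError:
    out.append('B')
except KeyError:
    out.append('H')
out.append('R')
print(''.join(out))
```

Execution trace: 'F' (try body) → 'B' (except TypeError) → 'R' (after the try/except). Output: FBR

Answer: FBR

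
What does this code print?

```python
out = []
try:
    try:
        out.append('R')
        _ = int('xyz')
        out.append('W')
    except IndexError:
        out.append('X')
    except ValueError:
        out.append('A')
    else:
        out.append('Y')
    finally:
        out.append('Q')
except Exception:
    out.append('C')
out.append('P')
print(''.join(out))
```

Execution trace: 'R' (inner try body) → 'A' (inner except ValueError) → 'Q' (inner finally) → 'P' (after the try/except). Output: RAQP

Answer: RAQP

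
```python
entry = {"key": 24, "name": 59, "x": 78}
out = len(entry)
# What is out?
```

Trace:
`entry = {"key": 24, "name": 59, "x": 78}` → entry = {'key': 24, 'name': 59, 'x': 78}
`out = len(entry)` → out = 3
So out = 3

Answer: 3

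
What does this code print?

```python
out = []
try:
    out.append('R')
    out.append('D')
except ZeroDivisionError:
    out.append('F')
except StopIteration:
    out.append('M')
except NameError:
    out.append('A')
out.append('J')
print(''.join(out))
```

Execution trace: 'R' (try body) → 'D' (try body, no exception) → 'J' (after the try/except). Output: RDJ

Answer: RDJ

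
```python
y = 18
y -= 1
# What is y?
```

Trace:
`y = 18` → y = 18
`y -= 1` → y = 17
So y = 17

Answer: 17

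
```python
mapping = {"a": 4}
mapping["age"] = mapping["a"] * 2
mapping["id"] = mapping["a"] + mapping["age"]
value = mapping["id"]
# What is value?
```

Trace:
`mapping = {"a": 4}` → mapping = {'a': 4}
`mapping["age"] = mapping["a"] * 2` → mapping = {'a': 4, 'age': 8}
`mapping["id"] = mapping["a"] + mapping["age"]` → mapping = {'a': 4, 'age': 8, 'id': 12}
`value = mapping["id"]` → value = 12
So value = 12

Answer: 12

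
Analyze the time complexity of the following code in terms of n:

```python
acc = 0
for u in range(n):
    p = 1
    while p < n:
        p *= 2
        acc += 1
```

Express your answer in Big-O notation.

Each loop level contributes: n × log n. Multiplying the contributions gives O(n log n).

Answer: O(n log n)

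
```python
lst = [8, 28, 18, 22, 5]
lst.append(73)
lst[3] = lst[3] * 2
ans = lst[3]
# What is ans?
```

Trace:
`lst = [8, 28, 18, 22, 5]` → lst = [8, 28, 18, 22, 5]
`lst.append(73)` → lst = [8, 28, 18, 22, 5, 73]
`lst[3] = lst[3] * 2` → lst = [8, 28, 18, 44, 5, 73]
`ans = lst[3]` → ans = 44
So ans = 44

Answer: 44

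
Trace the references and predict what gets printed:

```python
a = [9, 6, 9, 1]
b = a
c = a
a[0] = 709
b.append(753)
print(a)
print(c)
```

Key concept: multiple aliases.
Step by step:
`a = [9, 6, 9, 1]` → a = [9, 6, 9, 1]
`b = a` → b = [9, 6, 9, 1] (same object as a)
`c = a` → c = [9, 6, 9, 1] (same object as a, b)
`a[0] = 709` → a = [709, 6, 9, 1] (same object as b, c); b = [709, 6, 9, 1] (same object as a, c); c = [709, 6, 9, 1] (same object as a, b)
`b.append(753)` → a = [709, 6, 9, 1, 753] (same object as b, c); b = [709, 6, 9, 1, 753] (same object as a, c); c = [709, 6, 9, 1, 753] (same object as a, b)
`print(a)` → prints [709, 6, 9, 1, 753]
`print(c)` → prints [709, 6, 9, 1, 753]

Answer:
[709, 6, 9, 1, 753]
[709, 6, 9, 1, 753]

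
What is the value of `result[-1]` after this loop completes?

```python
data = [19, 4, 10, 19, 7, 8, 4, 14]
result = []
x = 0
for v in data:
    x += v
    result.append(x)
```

Cumulative sum ends at 85
`result` takes the values: [] → [19] → [19, 23] → [19, 23, 33] → [19, 23, 33, 52] → [19, 23, 33, 52, 59] → [19, 23, 33, 52, 59, 67] → [19, 23, 33, 52, 59, 67, 71] → [19, 23, 33, 52, 59, 67, 71, 85]
So `result[-1]` = 85

Answer: 85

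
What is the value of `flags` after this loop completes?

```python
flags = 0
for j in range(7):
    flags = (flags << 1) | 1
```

Build 7 consecutive 1-bits: 0b1111111
`flags` takes the values: 0 → 1 → 3 → 7 → 15 → 31 → 63 → 127

Answer: 127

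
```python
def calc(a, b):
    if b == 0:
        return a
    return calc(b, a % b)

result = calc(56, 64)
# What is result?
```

calc(56, 64) -> calc(64, 56) -> calc(56, 8) -> calc(8, 0) -> 8

Answer: 8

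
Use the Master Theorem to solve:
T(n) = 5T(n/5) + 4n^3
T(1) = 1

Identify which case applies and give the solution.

a=5, b=5, f(n)=4n^3. log_5(5) = 1. Since c=3 > 1 and the regularity condition holds (5(n/5)^3 = (5/5^3)n^3 with 5/5^3 < 1), Case 3 applies: T(n) = Θ(f(n)) = O(n^3).

Answer: O(n^3) - Case 3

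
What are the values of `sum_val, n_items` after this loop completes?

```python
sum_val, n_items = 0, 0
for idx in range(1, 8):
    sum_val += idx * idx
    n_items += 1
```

Sum of squares and count
`sum_val, n_items` takes the values: (0, 0) → (1, 0) → (1, 1) → (5, 1) → (5, 2) → (14, 2) → (14, 3) → (30, 3) → (30, 4) → (55, 4) → (55, 5) → (91, 5) → (91, 6) → (140, 6) → (140, 7)

Answer: 140, 7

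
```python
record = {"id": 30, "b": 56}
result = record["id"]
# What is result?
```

Trace:
`record = {"id": 30, "b": 56}` → record = {'id': 30, 'b': 56}
`result = record["id"]` → result = 30
So result = 30

Answer: 30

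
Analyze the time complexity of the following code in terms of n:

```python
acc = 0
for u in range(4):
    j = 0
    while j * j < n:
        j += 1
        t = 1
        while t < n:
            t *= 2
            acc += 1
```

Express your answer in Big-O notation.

Each loop level contributes: 1 × √n × log n. Multiplying the contributions gives O(√n log n).

Answer: O(√n log n)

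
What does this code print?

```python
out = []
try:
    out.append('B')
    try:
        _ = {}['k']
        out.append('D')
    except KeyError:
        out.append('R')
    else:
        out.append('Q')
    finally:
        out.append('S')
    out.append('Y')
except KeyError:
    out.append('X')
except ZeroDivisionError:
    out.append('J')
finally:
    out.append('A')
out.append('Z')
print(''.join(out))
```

Execution trace: 'B' (try body) → 'R' (inner except KeyError) → 'S' (inner finally) → 'Y' (try body, no exception) → 'A' (finally) → 'Z' (after the try/except). Output: BRSYAZ

Answer: BRSYAZ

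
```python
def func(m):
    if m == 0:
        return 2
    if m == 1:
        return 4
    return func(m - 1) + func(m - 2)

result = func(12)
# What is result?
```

Build up from base cases: func(0)=2, func(1)=4, func(2)=6, func(3)=10, func(4)=16, func(5)=26, func(6)=42, ..., func(12)=754

Answer: 754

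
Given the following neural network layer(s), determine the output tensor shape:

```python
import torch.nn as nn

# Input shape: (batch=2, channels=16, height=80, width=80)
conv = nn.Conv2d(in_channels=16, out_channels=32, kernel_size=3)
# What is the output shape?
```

Input: (2, 16, 80, 80) -> Output: (2, 32, 78, 78)

Answer: (2, 32, 78, 78)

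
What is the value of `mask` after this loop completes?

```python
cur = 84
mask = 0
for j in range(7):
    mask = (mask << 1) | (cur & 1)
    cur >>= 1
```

Reverse lowest 7 bits of 84
`mask` takes the values: 0 → 1 → 2 → 5 → 10 → 21

Answer: 21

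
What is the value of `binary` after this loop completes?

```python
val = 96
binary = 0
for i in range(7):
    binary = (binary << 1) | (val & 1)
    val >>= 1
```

Reverse lowest 7 bits of 96
`binary` takes the values: 0 → 1 → 3

Answer: 3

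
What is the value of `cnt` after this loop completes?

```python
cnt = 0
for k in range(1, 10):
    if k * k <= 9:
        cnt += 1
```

Count numbers where k² ≤ 9
`cnt` takes the values: 0 → 1 → 2 → 3

Answer: 3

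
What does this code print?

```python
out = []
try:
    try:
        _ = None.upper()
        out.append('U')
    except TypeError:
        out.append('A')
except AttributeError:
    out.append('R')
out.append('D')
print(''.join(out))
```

Execution trace: 'R' (outer except AttributeError) → 'D' (after the try/except). Output: RD

Answer: RD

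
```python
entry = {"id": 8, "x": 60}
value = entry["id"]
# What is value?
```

Trace:
`entry = {"id": 8, "x": 60}` → entry = {'id': 8, 'x': 60}
`value = entry["id"]` → value = 8
So value = 8

Answer: 8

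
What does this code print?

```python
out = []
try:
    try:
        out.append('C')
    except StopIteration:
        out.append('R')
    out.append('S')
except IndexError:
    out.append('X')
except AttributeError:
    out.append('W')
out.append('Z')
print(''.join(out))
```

Execution trace: 'C' (inner try body, no exception) → 'S' (try body, no exception) → 'Z' (after the try/except). Output: CSZ

Answer: CSZ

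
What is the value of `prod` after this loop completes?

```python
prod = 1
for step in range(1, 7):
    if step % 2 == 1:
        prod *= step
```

Product of odd numbers 1 to 6
`prod` takes the values: 1 → 3 → 15

Answer: 15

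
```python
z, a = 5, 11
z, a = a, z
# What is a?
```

Trace:
`z, a = 5, 11` → z = 5; a = 11
`z, a = a, z` → z = 11; a = 5
So a = 5

Answer: 5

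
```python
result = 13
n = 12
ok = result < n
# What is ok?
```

Trace:
`result = 13` → result = 13
`n = 12` → n = 12
`ok = result < n` → ok = False
So ok = False

Answer: False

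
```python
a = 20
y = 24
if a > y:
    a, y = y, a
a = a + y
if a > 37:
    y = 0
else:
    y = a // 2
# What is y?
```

Trace:
`a = 20` → a = 20
`y = 24` → y = 24
`if a > y: ...` → a > y is False → no variable changes
`a = a + y` → a = 44
`if a > 37: ...` → a > 37 is True → y = 0
So y = 0

Answer: 0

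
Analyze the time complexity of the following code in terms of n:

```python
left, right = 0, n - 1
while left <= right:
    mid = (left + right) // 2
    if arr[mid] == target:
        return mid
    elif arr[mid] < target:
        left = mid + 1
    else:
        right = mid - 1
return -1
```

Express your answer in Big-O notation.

This is Binary search in a sorted array. Time complexity: O(log n).

Answer: O(log n)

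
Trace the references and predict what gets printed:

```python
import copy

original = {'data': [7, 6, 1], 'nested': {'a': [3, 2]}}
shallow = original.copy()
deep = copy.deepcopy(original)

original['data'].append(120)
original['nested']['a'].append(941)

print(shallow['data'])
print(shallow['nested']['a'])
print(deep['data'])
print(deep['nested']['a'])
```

Key concept: comparing shallow vs deep copy.
Step by step:
`original = {'data': [7, 6, 1], 'nested': {'a': [3, 2]}}` → original = {'data': [7, 6, 1], 'nested': {'a': [3, 2]}}
`shallow = original.copy()` → shallow = {'data': [7, 6, 1], 'nested': {'a': [3, 2]}}
`deep = copy.deepcopy(original)` → deep = {'data': [7, 6, 1], 'nested': {'a': [3, 2]}}
`original['data'].append(120)` → original = {'data': [7, 6, 1, 120], 'nested': {'a': [3, 2]}}; shallow = {'data': [7, 6, 1, 120], 'nested': {'a': [3, 2]}}
`original['nested']['a'].append(941)` → original = {'data': [7, 6, 1, 120], 'nested': {'a': [3, 2, 941]}}; shallow = {'data': [7, 6, 1, 120], 'nested': {'a': [3, 2, 941]}}
`print(shallow['data'])` → prints [7, 6, 1, 120]
`print(shallow['nested']['a'])` → prints [3, 2, 941]
`print(deep['data'])` → prints [7, 6, 1]
`print(deep['nested']['a'])` → prints [3, 2]

Answer:
[7, 6, 1, 120]
[3, 2, 941]
[7, 6, 1]
[3, 2]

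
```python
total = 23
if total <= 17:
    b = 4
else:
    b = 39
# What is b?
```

Trace:
`total = 23` → total = 23
`if total <= 17: ...` → total <= 17 is False, take else branch → b = 39
So b = 39

Answer: 39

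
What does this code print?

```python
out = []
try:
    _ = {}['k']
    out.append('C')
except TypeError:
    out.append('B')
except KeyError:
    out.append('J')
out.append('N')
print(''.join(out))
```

Execution trace: 'J' (except KeyError) → 'N' (after the try/except). Output: JN

Answer: JN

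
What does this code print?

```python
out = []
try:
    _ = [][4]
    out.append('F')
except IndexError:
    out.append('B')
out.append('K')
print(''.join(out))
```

Execution trace: 'B' (except IndexError) → 'K' (after the try/except). Output: BK

Answer: BK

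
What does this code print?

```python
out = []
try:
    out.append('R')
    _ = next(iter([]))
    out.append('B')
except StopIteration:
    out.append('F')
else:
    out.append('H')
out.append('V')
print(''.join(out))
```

Execution trace: 'R' (try body) → 'F' (except StopIteration) → 'V' (after the try/except). Output: RFV

Answer: RFV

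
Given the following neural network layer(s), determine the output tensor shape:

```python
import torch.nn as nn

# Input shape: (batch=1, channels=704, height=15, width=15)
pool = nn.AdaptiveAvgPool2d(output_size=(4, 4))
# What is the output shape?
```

Input: (1, 704, 15, 15) -> Output: (1, 704, 4, 4)

Answer: (1, 704, 4, 4)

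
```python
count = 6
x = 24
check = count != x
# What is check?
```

Trace:
`count = 6` → count = 6
`x = 24` → x = 24
`check = count != x` → check = True
So check = True

Answer: True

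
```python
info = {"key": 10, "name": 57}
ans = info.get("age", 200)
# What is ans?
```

Trace:
`info = {"key": 10, "name": 57}` → info = {'key': 10, 'name': 57}
`ans = info.get("age", 200)` → ans = 200
So ans = 200

Answer: 200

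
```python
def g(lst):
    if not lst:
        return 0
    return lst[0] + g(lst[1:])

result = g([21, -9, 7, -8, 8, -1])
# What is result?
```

21 + (-9) + 7 + (-8) + 8 + (-1) + 0 = 18

Answer: 18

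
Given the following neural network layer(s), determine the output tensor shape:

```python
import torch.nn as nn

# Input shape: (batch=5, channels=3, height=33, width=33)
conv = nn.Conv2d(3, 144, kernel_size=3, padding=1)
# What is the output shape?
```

Input: (5, 3, 33, 33) -> Output: (5, 144, 33, 33)

Answer: (5, 144, 33, 33)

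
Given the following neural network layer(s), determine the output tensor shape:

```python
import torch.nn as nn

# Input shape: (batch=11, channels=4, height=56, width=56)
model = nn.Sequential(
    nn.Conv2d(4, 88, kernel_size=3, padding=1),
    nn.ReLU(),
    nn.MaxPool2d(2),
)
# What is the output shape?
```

Input: (11, 4, 56, 56) -> after Conv2d: (11, 88, 56, 56) -> after ReLU: (11, 88, 56, 56) -> Output: (11, 88, 28, 28)

Answer: (11, 88, 28, 28)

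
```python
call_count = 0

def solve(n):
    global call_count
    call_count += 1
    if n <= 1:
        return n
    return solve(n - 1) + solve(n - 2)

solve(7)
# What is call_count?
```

Calls(n) = 1 + Calls(n-1) + Calls(n-2); Calls(0)=Calls(1)=1. For n=7 this gives 41.

Answer: 41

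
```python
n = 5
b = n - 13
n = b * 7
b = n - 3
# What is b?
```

Trace:
`n = 5` → n = 5
`b = n - 13` → b = -8
`n = b * 7` → n = -56
`b = n - 3` → b = -59
So b = -59

Answer: -59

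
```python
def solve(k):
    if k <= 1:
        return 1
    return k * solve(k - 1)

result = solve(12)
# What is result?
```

solve(12) = 12 * 11 * 10 * 9 * 8 * 7 * 6 * 5 * 4 * 3 * 2 * 1 = 479001600

Answer: 479001600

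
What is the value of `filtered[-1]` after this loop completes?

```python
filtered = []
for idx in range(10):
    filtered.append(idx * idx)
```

Last element of squares 0 to 9
`filtered` takes the values: [] → [0] → [0, 1] → [0, 1, 4] → [0, 1, 4, 9] → [0, 1, 4, 9, 16] → [0, 1, 4, 9, 16, 25] → [0, 1, 4, 9, 16, 25, 36] → [0, 1, 4, 9, 16, 25, 36, 49] → [0, 1, 4, 9, 16, 25, 36, 49, 64] → [0, 1, 4, 9, 16, 25, 36, 49, 64, 81]
So `filtered[-1]` = 81

Answer: 81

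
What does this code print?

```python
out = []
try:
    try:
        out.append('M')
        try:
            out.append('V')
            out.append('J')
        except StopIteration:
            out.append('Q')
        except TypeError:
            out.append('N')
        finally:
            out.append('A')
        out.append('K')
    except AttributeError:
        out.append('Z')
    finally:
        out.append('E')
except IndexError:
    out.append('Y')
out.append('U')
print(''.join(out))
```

Execution trace: 'M' (try body) → 'V' (inner try body) → 'J' (inner try body, no exception) → 'A' (inner finally) → 'K' (try body, no exception) → 'E' (finally) → 'U' (after the try/except). Output: MVJAKEU

Answer: MVJAKEU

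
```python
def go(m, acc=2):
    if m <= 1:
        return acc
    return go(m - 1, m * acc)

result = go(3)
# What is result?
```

Accumulator trace (n, acc): (3, 2) -> (2, 6) -> (1, 12) -> return 12

Answer: 12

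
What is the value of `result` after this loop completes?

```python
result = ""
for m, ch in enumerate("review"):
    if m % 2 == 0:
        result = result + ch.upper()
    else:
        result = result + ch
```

Uppercase even positions in 'review'
`result` takes the values: "" → "R" → "Re" → "ReV" → "ReVi" → "ReViE" → "ReViEw"

Answer: "ReViEw"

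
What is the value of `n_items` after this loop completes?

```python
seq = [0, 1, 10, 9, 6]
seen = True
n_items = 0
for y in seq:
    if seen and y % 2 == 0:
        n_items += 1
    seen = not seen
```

Count even values at even positions
`n_items` takes the values: 0 → 1 → 2 → 3

Answer: 3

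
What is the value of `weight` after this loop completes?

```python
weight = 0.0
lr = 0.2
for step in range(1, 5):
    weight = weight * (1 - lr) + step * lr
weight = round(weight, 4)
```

Moving average with lr=0.2
`weight` takes the values: 0.0 → 0.2 → 0.56 → 1.048 → 1.6384

Answer: 1.6384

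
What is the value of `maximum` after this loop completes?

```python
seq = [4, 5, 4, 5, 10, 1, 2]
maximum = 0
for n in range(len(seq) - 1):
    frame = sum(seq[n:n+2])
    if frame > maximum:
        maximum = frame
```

Max sum of 2-element window in [4, 5, 4, 5, 10, 1, 2]
`maximum` takes the values: 0 → 9 → 15

Answer: 15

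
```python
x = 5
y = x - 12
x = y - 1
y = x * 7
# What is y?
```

Trace:
`x = 5` → x = 5
`y = x - 12` → y = -7
`x = y - 1` → x = -8
`y = x * 7` → y = -56
So y = -56

Answer: -56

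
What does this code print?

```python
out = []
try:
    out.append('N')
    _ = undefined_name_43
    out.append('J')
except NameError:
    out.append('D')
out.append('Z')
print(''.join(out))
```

Execution trace: 'N' (try body) → 'D' (except NameError) → 'Z' (after the try/except). Output: NDZ

Answer: NDZ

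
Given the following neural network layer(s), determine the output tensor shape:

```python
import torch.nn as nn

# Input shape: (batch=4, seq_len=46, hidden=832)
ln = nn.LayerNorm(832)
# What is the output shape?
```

Input: (4, 46, 832) -> Output: (4, 46, 832)

Answer: (4, 46, 832)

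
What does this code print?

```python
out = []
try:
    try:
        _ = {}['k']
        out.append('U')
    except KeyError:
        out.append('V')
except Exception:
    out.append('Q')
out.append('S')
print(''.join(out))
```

Execution trace: 'V' (inner except KeyError) → 'S' (after the try/except). Output: VS

Answer: VS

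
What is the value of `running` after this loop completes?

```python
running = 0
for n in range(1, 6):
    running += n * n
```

Sum of squares 1² to 5² = 55
`running` takes the values: 0 → 1 → 5 → 14 → 30 → 55

Answer: 55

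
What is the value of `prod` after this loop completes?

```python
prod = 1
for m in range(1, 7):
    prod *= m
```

6! = 720
`prod` takes the values: 1 → 2 → 6 → 24 → 120 → 720

Answer: 720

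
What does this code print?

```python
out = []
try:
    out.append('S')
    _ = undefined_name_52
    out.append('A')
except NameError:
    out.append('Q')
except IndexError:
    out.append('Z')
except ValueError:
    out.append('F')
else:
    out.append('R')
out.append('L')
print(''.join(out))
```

Execution trace: 'S' (try body) → 'Q' (except NameError) → 'L' (after the try/except). Output: SQL

Answer: SQL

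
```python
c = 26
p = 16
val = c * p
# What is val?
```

Trace:
`c = 26` → c = 26
`p = 16` → p = 16
`val = c * p` → val = 416
So val = 416

Answer: 416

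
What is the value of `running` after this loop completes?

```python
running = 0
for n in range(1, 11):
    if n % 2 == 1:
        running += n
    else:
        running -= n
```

Add odd, subtract even
`running` takes the values: 0 → 1 → -1 → 2 → -2 → 3 → -3 → 4 → -4 → 5 → -5

Answer: -5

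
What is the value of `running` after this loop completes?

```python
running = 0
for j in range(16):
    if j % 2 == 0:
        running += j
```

Sum of even numbers 0 to 15
`running` takes the values: 0 → 2 → 6 → 12 → 20 → 30 → 42 → 56

Answer: 56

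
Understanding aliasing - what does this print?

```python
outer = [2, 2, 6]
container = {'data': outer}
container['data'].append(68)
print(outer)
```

Key concept: dict holds reference to list.
Step by step:
`outer = [2, 2, 6]` → outer = [2, 2, 6]
`container = {'data': outer}` → container = {'data': [2, 2, 6]}
`container['data'].append(68)` → outer = [2, 2, 6, 68]; container = {'data': [2, 2, 6, 68]}
`print(outer)` → prints [2, 2, 6, 68]

Answer: [2, 2, 6, 68]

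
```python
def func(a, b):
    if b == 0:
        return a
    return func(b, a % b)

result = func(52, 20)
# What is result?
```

func(52, 20) -> func(20, 12) -> func(12, 8) -> func(8, 4) -> func(4, 0) -> 4

Answer: 4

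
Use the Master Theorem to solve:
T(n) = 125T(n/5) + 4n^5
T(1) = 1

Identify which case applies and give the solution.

a=125, b=5, f(n)=4n^5. log_5(125) = 3. Since c=5 > 3 and the regularity condition holds (125(n/5)^5 = (125/5^5)n^5 with 125/5^5 < 1), Case 3 applies: T(n) = Θ(f(n)) = O(n^5).

Answer: O(n^5) - Case 3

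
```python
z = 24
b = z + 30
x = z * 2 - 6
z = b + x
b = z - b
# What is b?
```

Trace:
`z = 24` → z = 24
`b = z + 30` → b = 54
`x = z * 2 - 6` → x = 42
`z = b + x` → z = 96
`b = z - b` → b = 42
So b = 42

Answer: 42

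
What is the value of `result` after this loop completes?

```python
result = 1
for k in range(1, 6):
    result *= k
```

5! = 120
`result` takes the values: 1 → 2 → 6 → 24 → 120

Answer: 120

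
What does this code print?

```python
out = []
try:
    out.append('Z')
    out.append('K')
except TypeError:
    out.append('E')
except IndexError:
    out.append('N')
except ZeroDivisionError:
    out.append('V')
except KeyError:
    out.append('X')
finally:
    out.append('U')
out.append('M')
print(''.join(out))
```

Execution trace: 'Z' (try body) → 'K' (try body, no exception) → 'U' (finally) → 'M' (after the try/except). Output: ZKUM

Answer: ZKUM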